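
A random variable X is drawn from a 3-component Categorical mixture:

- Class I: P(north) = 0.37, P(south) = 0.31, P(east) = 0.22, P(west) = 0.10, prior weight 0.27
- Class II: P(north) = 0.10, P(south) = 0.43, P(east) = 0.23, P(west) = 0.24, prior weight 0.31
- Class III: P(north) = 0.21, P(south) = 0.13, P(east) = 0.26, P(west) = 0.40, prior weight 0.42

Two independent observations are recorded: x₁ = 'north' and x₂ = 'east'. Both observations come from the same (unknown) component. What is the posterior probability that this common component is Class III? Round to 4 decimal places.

0.4407

The responsibility of component k is P(Z=k) f_k(x) divided by Σ_j P(Z=j) f_j(x).
Since both observations come from the same component, the likelihood for component k is f_k(x₁)·f_k(x₂).
  L_I = [P(north | comp) = 0.37] × [0.22] = 0.0814
  L_II = [P(north | comp) = 0.10] × [0.23] = 0.023
  L_III = [P(north | comp) = 0.21] × [0.26] = 0.0546
Multiply by the mixture weights:
  P(Z=I)·L_I = 0.27 × 0.0814 = 0.021978
  P(Z=II)·L_II = 0.31 × 0.023 = 0.00713
  P(Z=III)·L_III = 0.42 × 0.0546 = 0.022932
Marginal: 0.021978 + 0.00713 + 0.022932 = 0.05204
P(Class III | data) ≈ 0.4407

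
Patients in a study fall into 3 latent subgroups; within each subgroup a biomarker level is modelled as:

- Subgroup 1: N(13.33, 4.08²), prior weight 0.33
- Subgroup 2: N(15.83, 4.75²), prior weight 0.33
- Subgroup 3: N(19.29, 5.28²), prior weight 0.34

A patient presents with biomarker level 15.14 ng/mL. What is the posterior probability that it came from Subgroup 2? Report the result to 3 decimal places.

0.363

P(component k | x) = P(Z=k)·f_k(x) / marginal(x), where marginal(x) = Σ_j P(Z=j)·f_j(x).
Component likelihoods at x = 15.14 ng/mL:
  f_1 = (1/(4.08·√(2π)))·exp(−(15.14−13.33)²/(2·4.08²)) = 0.097780·exp(-0.09840) = 0.0886164
  f_2 = (1/(4.75·√(2π)))·exp(−(15.14−15.83)²/(2·4.75²)) = 0.083988·exp(-0.01055) = 0.0831064
  f_3 = (1/(5.28·√(2π)))·exp(−(15.14−19.29)²/(2·5.28²)) = 0.075557·exp(-0.30889) = 0.055479
Prior × likelihood for each component:
  P(Z=1)·f_1 = 0.33 × 0.0886164 = 0.0292434
  P(Z=2)·f_2 = 0.33 × 0.0831064 = 0.0274251
  P(Z=3)·f_3 = 0.34 × 0.055479 = 0.0188629
Marginal: 0.0292434 + 0.0274251 + 0.0188629 = 0.0755314
So the posterior for Subgroup 2 is 0.0274251 / 0.0755314 ≈ 0.363.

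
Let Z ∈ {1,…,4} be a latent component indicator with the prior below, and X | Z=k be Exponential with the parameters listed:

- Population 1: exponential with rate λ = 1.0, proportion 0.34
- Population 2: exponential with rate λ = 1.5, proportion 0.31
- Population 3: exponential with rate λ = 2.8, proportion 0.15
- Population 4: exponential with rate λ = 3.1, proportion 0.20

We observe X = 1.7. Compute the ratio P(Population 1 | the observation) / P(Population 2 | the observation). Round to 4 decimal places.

1.7107

The posterior odds equal the prior odds times the likelihood ratio: (w_i/w_j)·(f_i(x)/f_j(x)).
Component likelihoods at x = 1.7:
  L_1 = 1.0·e^(−1.0·1.7) = 1.0·e^(−1.7000) = 0.182684
  L_2 = 1.5·e^(−1.5·1.7) = 1.5·e^(−2.5500) = 0.117122
  L_3 = 2.8·e^(−2.8·1.7) = 2.8·e^(−4.7600) = 0.0239837
  L_4 = 3.1·e^(−3.1·1.7) = 3.1·e^(−5.2700) = 0.0159452
0.0621124 / 0.036308 ≈ 1.7107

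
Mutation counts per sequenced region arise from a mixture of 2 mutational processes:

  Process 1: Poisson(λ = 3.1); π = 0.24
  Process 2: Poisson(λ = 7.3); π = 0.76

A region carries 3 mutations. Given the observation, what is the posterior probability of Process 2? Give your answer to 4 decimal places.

0.3827

Apply Bayes' rule: the posterior for each component is proportional to its prior times its likelihood at x.
Evaluate each component's likelihood at the observed value:
  f_1 = e^(−3.1)·3.1^3/3! = 0.223677
  f_2 = e^(−7.3)·7.3^3/3! = 0.0437993
Weight by the priors:
  π_1·f_1 = 0.24 × 0.223677 = 0.0536824
  π_2·f_2 = 0.76 × 0.0437993 = 0.0332875
Evidence: 0.0536824 + 0.0332875 = 0.0869699
Responsibility of Process 2: 0.0332875 / 0.0869699 ≈ 0.3827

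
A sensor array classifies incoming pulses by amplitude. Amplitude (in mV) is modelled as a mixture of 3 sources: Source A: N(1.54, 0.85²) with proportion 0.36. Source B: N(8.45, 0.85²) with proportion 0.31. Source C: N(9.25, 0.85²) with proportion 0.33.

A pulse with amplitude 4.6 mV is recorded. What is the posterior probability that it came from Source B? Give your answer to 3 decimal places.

P(component k | x) = w_k·f_k(x) / marginal(x), where marginal(x) = Σ_j w_j·f_j(x).
Evaluate each component's likelihood at the observed value:
  p_A = 0.000719885
  p_B = 1.64661e-05
  p_C = 1.48886e-07
Unnormalised posteriors:
  w_A·p_A = 0.36 × 0.000719885 = 0.000259158
  w_B·p_B = 0.31 × 1.64661e-05 = 5.1045e-06
  w_C·p_C = 0.33 × 1.48886e-07 = 4.91323e-08
Evidence: 0.000259158 + 5.1045e-06 + 4.91323e-08 = 0.000264312
P(Source B | x) ≈ 0.019

0.019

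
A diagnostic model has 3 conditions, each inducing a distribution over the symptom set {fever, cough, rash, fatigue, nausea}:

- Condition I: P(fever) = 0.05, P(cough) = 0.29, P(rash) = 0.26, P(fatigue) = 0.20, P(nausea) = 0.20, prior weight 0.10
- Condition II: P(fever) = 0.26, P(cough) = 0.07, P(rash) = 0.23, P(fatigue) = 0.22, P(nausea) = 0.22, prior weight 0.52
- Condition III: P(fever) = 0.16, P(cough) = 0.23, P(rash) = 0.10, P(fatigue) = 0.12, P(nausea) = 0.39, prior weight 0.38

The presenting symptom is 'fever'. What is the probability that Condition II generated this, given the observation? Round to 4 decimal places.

0.6726

Posterior ∝ prior × likelihood, so P(k | x) ∝ P(Z=k) f_k(x); normalise over all components.
Evaluate each component's likelihood at the observed value:
  f_I = 0.05
  f_II = 0.26
  f_III = 0.16
Weight by the priors:
  P(Z=I)·f_I = 0.10 × 0.05 = 0.005
  P(Z=II)·f_II = 0.52 × 0.26 = 0.1352
  P(Z=III)·f_III = 0.38 × 0.16 = 0.0608
Denominator: 0.005 + 0.1352 + 0.0608 = 0.201
P(Condition II | data) ≈ 0.6726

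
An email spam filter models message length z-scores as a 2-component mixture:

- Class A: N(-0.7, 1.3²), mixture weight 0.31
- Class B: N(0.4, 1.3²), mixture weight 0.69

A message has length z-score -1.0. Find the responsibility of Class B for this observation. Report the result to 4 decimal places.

0.5614

Posterior ∝ prior × likelihood, so P(k | x) ∝ w_k f_k(x); normalise over all components.
Evaluate each component's likelihood at the observed value:
  L_A = (1/(1.3·√(2π)))·exp(−(-1.0−-0.7)²/(2·1.3²)) = 0.306879·exp(-0.02663) = 0.298815
  L_B = (1/(1.3·√(2π)))·exp(−(-1.0−0.4)²/(2·1.3²)) = 0.306879·exp(-0.57988) = 0.171841
Weight by the priors:
  w_A·L_A = 0.31 × 0.298815 = 0.0926327
  w_B·L_B = 0.69 × 0.171841 = 0.11857
Normaliser: 0.0926327 + 0.11857 = 0.211203
So the posterior for Class B is 0.11857 / 0.211203 ≈ 0.5614.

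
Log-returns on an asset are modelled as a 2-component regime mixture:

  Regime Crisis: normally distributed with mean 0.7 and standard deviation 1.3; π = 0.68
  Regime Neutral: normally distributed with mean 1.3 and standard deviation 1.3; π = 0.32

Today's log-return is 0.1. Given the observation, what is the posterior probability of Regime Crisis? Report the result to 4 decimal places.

0.7452

P(component k | x) = π_k·f_k(x) / marginal(x), where marginal(x) = Σ_j π_j·f_j(x).
Normal densities:
  L_Crisis = 0.275874
  L_Neutral = 0.20042
Multiply by the mixture weights:
  π_Crisis·L_Crisis = 0.68 × 0.275874 = 0.187594
  π_Neutral·L_Neutral = 0.32 × 0.20042 = 0.0641345
Marginal: 0.187594 + 0.0641345 = 0.251729
Responsibility of Regime Crisis: 0.187594 / 0.251729 ≈ 0.7452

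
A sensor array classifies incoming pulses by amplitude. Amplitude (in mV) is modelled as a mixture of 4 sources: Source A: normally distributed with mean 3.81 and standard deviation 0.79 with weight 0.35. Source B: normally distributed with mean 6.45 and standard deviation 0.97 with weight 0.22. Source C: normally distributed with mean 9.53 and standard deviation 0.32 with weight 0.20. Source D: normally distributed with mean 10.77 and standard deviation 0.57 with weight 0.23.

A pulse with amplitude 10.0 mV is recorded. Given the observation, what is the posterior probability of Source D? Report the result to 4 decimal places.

P(component k | x) = π_k·f_k(x) / marginal(x), where marginal(x) = Σ_j π_j·f_j(x).
Component likelihoods at x = 10.0 mV:
  f_A = (1/(0.79·√(2π)))·exp(−(10.0−3.81)²/(2·0.79²)) = 0.504990·exp(-30.69708) = 2.35347e-14
  f_B = (1/(0.97·√(2π)))·exp(−(10.0−6.45)²/(2·0.97²)) = 0.411281·exp(-6.69705) = 0.000507748
  f_C = (1/(0.32·√(2π)))·exp(−(10.0−9.53)²/(2·0.32²)) = 1.246695·exp(-1.07861) = 0.423959
  f_D = (1/(0.57·√(2π)))·exp(−(10.0−10.77)²/(2·0.57²)) = 0.699899·exp(-0.91243) = 0.281041
Prior × likelihood for each component:
  π_A·f_A = 0.35 × 2.35347e-14 = 8.23715e-15
  π_B·f_B = 0.22 × 0.000507748 = 0.000111705
  π_C·f_C = 0.20 × 0.423959 = 0.0847919
  π_D·f_D = 0.23 × 0.281041 = 0.0646395
Sum: 8.23715e-15 + 0.000111705 + 0.0847919 + 0.0646395 = 0.149543
So the posterior for Source D is 0.0646395 / 0.149543 ≈ 0.4322.

0.4322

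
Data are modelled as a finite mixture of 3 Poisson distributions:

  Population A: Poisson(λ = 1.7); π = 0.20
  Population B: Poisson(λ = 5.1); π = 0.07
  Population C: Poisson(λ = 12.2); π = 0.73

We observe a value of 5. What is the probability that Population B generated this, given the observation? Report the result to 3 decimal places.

0.493

P(component k | x) = π_k·f_k(x) / marginal(x), where marginal(x) = Σ_j π_j·f_j(x).
Poisson probabilities:
  f_A = 0.0216154
  f_B = 0.175294
  f_C = 0.0113299
Weight by the priors:
  π_A·f_A = 0.20 × 0.0216154 = 0.00432307
  π_B·f_B = 0.07 × 0.175294 = 0.0122706
  π_C·f_C = 0.73 × 0.0113299 = 0.00827081
Denominator: 0.00432307 + 0.0122706 + 0.00827081 = 0.0248645
P(Population B | data) = 0.0122706 / 0.0248645 ≈ 0.493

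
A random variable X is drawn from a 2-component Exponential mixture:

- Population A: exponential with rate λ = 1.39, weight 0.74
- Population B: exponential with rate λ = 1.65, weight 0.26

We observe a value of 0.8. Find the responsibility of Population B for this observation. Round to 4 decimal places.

0.2530

The responsibility of component k is P(Z=k) f_k(x) divided by Σ_j P(Z=j) f_j(x).
Component likelihoods at x = 0.8:
  f_A = 1.39·e^(−1.39·0.8) = 1.39·e^(−1.1120) = 0.457172
  f_B = 1.65·e^(−1.65·0.8) = 1.65·e^(−1.3200) = 0.440773
Weight by the priors:
  P(Z=A)·f_A = 0.74 × 0.457172 = 0.338307
  P(Z=B)·f_B = 0.26 × 0.440773 = 0.114601
Evidence: 0.338307 + 0.114601 = 0.452908
So the posterior for Population B is 0.114601 / 0.452908 ≈ 0.2530.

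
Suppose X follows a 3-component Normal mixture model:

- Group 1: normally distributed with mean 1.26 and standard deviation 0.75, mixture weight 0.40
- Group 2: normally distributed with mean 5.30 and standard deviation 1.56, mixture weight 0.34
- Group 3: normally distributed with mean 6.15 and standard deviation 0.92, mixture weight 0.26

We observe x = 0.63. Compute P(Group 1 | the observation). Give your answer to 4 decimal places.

0.9935

The responsibility of component k is π_k f_k(x) divided by Σ_j π_j f_j(x).
Component likelihoods at x = 0.63:
  p_1 = (1/(0.75·√(2π)))·exp(−(0.63−1.26)²/(2·0.75²)) = 0.531923·exp(-0.35280) = 0.373792
  p_2 = (1/(1.56·√(2π)))·exp(−(0.63−5.30)²/(2·1.56²)) = 0.255732·exp(-4.48079) = 0.00289603
  p_3 = (1/(0.92·√(2π)))·exp(−(0.63−6.15)²/(2·0.92²)) = 0.433633·exp(-18.00000) = 6.60422e-09
Weight by the priors:
  π_1·p_1 = 0.40 × 0.373792 = 0.149517
  π_2·p_2 = 0.34 × 0.00289603 = 0.000984651
  π_3·p_3 = 0.26 × 6.60422e-09 = 1.7171e-09
Evidence: 0.149517 + 0.000984651 + 1.7171e-09 = 0.150501
P(Group 1 | data) = 0.149517 / 0.150501 ≈ 0.9935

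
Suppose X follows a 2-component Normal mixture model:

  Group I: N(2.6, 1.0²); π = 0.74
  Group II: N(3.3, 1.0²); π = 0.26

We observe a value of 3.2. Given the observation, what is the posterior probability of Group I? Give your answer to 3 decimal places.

Posterior ∝ prior × likelihood, so P(k | x) ∝ P(Z=k) f_k(x); normalise over all components.
Normal densities:
  f_I = 0.333225
  f_II = 0.396953
Weight by the priors:
  P(Z=I)·f_I = 0.74 × 0.333225 = 0.246586
  P(Z=II)·f_II = 0.26 × 0.396953 = 0.103208
Marginal: 0.246586 + 0.103208 = 0.349794
Responsibility of Group I: 0.246586 / 0.349794 ≈ 0.705

0.705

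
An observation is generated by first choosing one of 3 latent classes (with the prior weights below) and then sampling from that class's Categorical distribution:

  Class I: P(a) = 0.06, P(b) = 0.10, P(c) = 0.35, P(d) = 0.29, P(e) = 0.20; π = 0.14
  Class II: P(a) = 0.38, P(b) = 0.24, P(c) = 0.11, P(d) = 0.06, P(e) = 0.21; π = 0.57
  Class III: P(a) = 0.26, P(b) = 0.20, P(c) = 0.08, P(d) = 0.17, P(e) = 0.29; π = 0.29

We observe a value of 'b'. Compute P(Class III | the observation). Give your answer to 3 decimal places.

0.278

The responsibility of component k is w_k f_k(x) divided by Σ_j w_j f_j(x).
Component likelihoods at x = 'b':
  L_I = 0.1
  L_II = 0.24
  L_III = 0.2
Prior × likelihood for each component:
  w_I·L_I = 0.14 × 0.1 = 0.014
  w_II·L_II = 0.57 × 0.24 = 0.1368
  w_III·L_III = 0.29 × 0.2 = 0.058
Sum: 0.014 + 0.1368 + 0.058 = 0.2088
P(Class III | x) ≈ 0.278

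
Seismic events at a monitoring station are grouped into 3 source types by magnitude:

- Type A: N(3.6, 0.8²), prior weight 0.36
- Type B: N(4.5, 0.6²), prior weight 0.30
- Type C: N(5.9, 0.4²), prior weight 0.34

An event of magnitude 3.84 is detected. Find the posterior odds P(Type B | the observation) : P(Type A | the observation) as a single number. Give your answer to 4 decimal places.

0.6347

Posterior odds = (π_i f_i(x)) / (π_j f_j(x)); the normalising sum cancels.
Evaluate each component's likelihood at the observed value:
  p_A = (1/(0.8·√(2π)))·exp(−(3.84−3.6)²/(2·0.8²)) = 0.498678·exp(-0.04500) = 0.476735
  p_B = (1/(0.6·√(2π)))·exp(−(3.84−4.5)²/(2·0.6²)) = 0.664904·exp(-0.60500) = 0.363087
  p_C = (1/(0.4·√(2π)))·exp(−(3.84−5.9)²/(2·0.4²)) = 0.997356·exp(-13.26125) = 1.73605e-06
Odds = (0.30/0.36) × (0.363087/0.476735) = 0.833333 × 0.761612 ≈ 0.6347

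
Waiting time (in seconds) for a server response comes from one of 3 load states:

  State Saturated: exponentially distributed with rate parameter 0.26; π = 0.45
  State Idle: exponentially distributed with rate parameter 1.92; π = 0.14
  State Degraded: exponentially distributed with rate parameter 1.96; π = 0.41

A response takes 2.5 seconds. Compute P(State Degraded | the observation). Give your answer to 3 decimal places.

0.086

Apply Bayes' rule: the posterior for each component is proportional to its prior times its likelihood at x.
Evaluate each component's likelihood at the observed value:
  p_Saturated = 0.26·e^(−0.26·2.5) = 0.26·e^(−0.6500) = 0.135732
  p_Idle = 1.92·e^(−1.92·2.5) = 1.92·e^(−4.8000) = 0.0158011
  p_Degraded = 1.96·e^(−1.96·2.5) = 1.96·e^(−4.9000) = 0.0145953
Unnormalised posteriors:
  P(Z=Saturated)·p_Saturated = 0.45 × 0.135732 = 0.0610794
  P(Z=Idle)·p_Idle = 0.14 × 0.0158011 = 0.00221216
  P(Z=Degraded)·p_Degraded = 0.41 × 0.0145953 = 0.00598407
Denominator: 0.0610794 + 0.00221216 + 0.00598407 = 0.0692756
P(State Degraded | x) ≈ 0.086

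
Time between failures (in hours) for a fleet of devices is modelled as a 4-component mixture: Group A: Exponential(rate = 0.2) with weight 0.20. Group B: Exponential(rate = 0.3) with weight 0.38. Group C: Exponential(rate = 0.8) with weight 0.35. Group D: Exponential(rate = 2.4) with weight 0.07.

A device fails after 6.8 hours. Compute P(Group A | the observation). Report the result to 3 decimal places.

0.390

P(component k | x) = P(Z=k)·f_k(x) / marginal(x), where marginal(x) = Σ_j P(Z=j)·f_j(x).
Evaluate each component's likelihood at the observed value:
  p_A = 0.0513322
  p_B = 0.0390086
  p_C = 0.00347159
  p_D = 1.96122e-07
Weight by the priors:
  P(Z=A)·p_A = 0.20 × 0.0513322 = 0.0102664
  P(Z=B)·p_B = 0.38 × 0.0390086 = 0.0148233
  P(Z=C)·p_C = 0.35 × 0.00347159 = 0.00121506
  P(Z=D)·p_D = 0.07 × 1.96122e-07 = 1.37285e-08
Evidence: 0.0102664 + 0.0148233 + 0.00121506 + 1.37285e-08 = 0.0263048
Responsibility of Group A: 0.0102664 / 0.0263048 ≈ 0.390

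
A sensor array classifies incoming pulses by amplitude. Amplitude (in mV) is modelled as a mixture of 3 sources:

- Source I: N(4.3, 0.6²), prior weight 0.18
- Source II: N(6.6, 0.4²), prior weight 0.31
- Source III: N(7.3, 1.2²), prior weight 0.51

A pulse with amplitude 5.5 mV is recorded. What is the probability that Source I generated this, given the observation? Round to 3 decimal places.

0.207

By Bayes' theorem, P(k | x) = π_k f_k(x) / Σ_j π_j f_j(x).
Component likelihoods at x = 5.5 mV:
  p_I = 0.0899849
  p_II = 0.0227339
  p_III = 0.107931
Multiply by the mixture weights:
  π_I·p_I = 0.18 × 0.0899849 = 0.0161973
  π_II·p_II = 0.31 × 0.0227339 = 0.00704751
  π_III·p_III = 0.51 × 0.107931 = 0.055045
Sum: 0.0161973 + 0.00704751 + 0.055045 = 0.0782898
Responsibility of Source I: 0.0161973 / 0.0782898 ≈ 0.207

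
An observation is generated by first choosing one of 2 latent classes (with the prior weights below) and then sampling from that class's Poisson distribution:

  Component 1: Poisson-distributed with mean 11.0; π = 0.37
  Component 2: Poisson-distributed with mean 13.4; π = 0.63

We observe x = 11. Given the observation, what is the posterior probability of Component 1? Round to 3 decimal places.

0.425

The responsibility of component k is π_k f_k(x) divided by Σ_j π_j f_j(x).
Evaluate each component's likelihood at the observed value:
  f_1 = 0.119378
  f_2 = 0.0949404
Multiply by the mixture weights:
  π_1·f_1 = 0.37 × 0.119378 = 0.0441699
  π_2·f_2 = 0.63 × 0.0949404 = 0.0598124
Evidence: 0.0441699 + 0.0598124 = 0.103982
Responsibility of Component 1: 0.0441699 / 0.103982 ≈ 0.425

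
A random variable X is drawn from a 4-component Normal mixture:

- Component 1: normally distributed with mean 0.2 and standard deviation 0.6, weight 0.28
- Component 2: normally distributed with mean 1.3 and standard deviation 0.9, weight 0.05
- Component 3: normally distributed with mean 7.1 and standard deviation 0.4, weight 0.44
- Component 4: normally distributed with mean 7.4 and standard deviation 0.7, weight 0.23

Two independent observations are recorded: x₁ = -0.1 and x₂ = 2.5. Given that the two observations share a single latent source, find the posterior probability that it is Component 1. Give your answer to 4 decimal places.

By Bayes' theorem, P(k | x) = π_k f_k(x) / Σ_j π_j f_j(x).
Since both observations come from the same component, the likelihood for component k is f_k(x₁)·f_k(x₂).
  L_1 = [0.586776] × [0.000428451] = 0.000251404
  L_2 = [0.132198] × [0.182233] = 0.0240909
  L_3 = [4.39687e-71] × [1.91041e-29] = 8.39985e-100
  L_4 = [6.73279e-26] × [1.30496e-11] = 8.78602e-37
Multiply by the mixture weights:
  π_1·L_1 = 0.28 × 0.000251404 = 7.03932e-05
  π_2·L_2 = 0.05 × 0.0240909 = 0.00120454
  π_3·L_3 = 0.44 × 8.39985e-100 = 3.69593e-100
  π_4·L_4 = 0.23 × 8.78602e-37 = 2.02079e-37
Marginal: 7.03932e-05 + 0.00120454 + 3.69593e-100 + 2.02079e-37 = 0.00127494
So the posterior for Component 1 is 7.03932e-05 / 0.00127494 ≈ 0.0552.

0.0552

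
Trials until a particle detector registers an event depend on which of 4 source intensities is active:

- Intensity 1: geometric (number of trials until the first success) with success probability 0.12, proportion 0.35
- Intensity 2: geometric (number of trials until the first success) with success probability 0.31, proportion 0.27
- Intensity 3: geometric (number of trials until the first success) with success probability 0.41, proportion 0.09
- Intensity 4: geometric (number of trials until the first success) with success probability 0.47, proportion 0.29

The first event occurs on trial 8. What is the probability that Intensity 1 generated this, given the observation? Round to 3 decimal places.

0.662

The responsibility of component k is w_k f_k(x) divided by Σ_j w_j f_j(x).
Evaluate each component's likelihood at the observed value:
  f_1 = 0.12·(1−0.12)^7 = 0.12·0.408676 = 0.0490411
  f_2 = 0.31·(1−0.31)^7 = 0.31·0.0744635 = 0.0230837
  f_3 = 0.41·(1−0.41)^7 = 0.41·0.0248865 = 0.0102035
  f_4 = 0.47·(1−0.47)^7 = 0.47·0.0117471 = 0.00552114
Unnormalised posteriors:
  w_1·f_1 = 0.35 × 0.0490411 = 0.0171644
  w_2·f_2 = 0.27 × 0.0230837 = 0.0062326
  w_3·f_3 = 0.09 × 0.0102035 = 0.000918312
  w_4·f_4 = 0.29 × 0.00552114 = 0.00160113
Denominator: 0.0171644 + 0.0062326 + 0.000918312 + 0.00160113 = 0.0259164
P(Intensity 1 | the observation) ≈ 0.662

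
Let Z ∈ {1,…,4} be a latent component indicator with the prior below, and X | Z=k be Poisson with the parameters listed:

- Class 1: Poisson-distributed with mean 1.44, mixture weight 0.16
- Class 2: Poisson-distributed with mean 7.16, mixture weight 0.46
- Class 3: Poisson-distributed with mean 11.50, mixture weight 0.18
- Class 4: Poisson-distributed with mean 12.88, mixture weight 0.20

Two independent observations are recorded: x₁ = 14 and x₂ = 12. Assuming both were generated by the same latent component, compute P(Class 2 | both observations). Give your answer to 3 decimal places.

0.028

The responsibility of component k is P(Z=k) f_k(x) divided by Σ_j P(Z=j) f_j(x).
Since both observations come from the same component, the likelihood for component k is f_k(x₁)·f_k(x₂).
  p_1 = [e^(−1.44)·1.44^14/14! = 4.48005e-10] × [3.93214e-08] = 1.76162e-17
  p_2 = [e^(−7.16)·7.16^14/14! = 0.00829517] × [0.029449] = 0.000244285
  p_3 = [e^(−11.50)·11.50^14/14! = 0.0822195] × [0.113149] = 0.00930305
  p_4 = [e^(−12.88)·12.88^14/14! = 0.101088] × [0.110902] = 0.0112109
Weight by the priors:
  P(Z=1)·p_1 = 0.16 × 1.76162e-17 = 2.81859e-18
  P(Z=2)·p_2 = 0.46 × 0.000244285 = 0.000112371
  P(Z=3)·p_3 = 0.18 × 0.00930305 = 0.00167455
  P(Z=4)·p_4 = 0.20 × 0.0112109 = 0.00224218
Marginal: 2.81859e-18 + 0.000112371 + 0.00167455 + 0.00224218 = 0.0040291
So the posterior for Class 2 is 0.000112371 / 0.0040291 ≈ 0.028.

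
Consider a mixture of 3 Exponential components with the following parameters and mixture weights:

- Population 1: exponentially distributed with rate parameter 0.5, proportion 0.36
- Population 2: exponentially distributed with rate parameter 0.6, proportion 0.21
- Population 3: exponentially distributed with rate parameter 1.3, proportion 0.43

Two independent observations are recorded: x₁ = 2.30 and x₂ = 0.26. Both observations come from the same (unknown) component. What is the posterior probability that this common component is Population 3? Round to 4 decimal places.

0.3869

P(component k | x) = w_k·f_k(x) / marginal(x), where marginal(x) = Σ_j w_j·f_j(x).
Since both observations come from the same component, the likelihood for component k is f_k(x₁)·f_k(x₂).
  p_1 = [0.5·e^(−0.5·2.30) = 0.5·e^(−1.1500) = 0.158318] × [0.439048] = 0.0695093
  p_2 = [0.6·e^(−0.6·2.30) = 0.6·e^(−1.3800) = 0.150947] × [0.513336] = 0.0774865
  p_3 = [1.3·e^(−1.3·2.30) = 1.3·e^(−2.9900) = 0.0653737] × [0.927154] = 0.0606114
Multiply by the mixture weights:
  w_1·p_1 = 0.36 × 0.0695093 = 0.0250234
  w_2·p_2 = 0.21 × 0.0774865 = 0.0162722
  w_3·p_3 = 0.43 × 0.0606114 = 0.0260629
Normaliser: 0.0250234 + 0.0162722 + 0.0260629 = 0.0673585
P(Population 3 | x₁,x₂) ≈ 0.3869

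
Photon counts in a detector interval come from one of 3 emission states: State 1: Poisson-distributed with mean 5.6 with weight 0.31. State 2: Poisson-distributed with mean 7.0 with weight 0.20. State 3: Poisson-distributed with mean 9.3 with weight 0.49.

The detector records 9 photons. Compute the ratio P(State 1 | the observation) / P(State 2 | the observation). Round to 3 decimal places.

0.844

Posterior odds = (P(Z=i) f_i(x)) / (P(Z=j) f_j(x)); the normalising sum cancels.
Poisson probabilities:
  f_1 = 0.0551925
  f_2 = 0.101405
  f_3 = 0.131113
Odds = (0.31/0.20) × (0.0551925/0.101405) = 1.55 × 0.54428 ≈ 0.844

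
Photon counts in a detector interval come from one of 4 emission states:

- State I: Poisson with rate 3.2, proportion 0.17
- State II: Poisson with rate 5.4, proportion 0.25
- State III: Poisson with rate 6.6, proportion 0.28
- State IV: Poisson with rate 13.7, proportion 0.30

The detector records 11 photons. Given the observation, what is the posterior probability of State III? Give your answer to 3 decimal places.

0.246

Apply Bayes' rule: the posterior for each component is proportional to its prior times its likelihood at x.
Evaluate each component's likelihood at the observed value:
  f_I = e^(−3.2)·3.2^11/11! = 0.000367919
  f_II = e^(−5.4)·5.4^11/11! = 0.0128821
  f_III = e^(−6.6)·6.6^11/11! = 0.0352764
  f_IV = e^(−13.7)·13.7^11/11! = 0.0897297
Unnormalised posteriors:
  w_I·f_I = 0.17 × 0.000367919 = 6.25462e-05
  w_II·f_II = 0.25 × 0.0128821 = 0.00322052
  w_III·f_III = 0.28 × 0.0352764 = 0.00987739
  w_IV·f_IV = 0.30 × 0.0897297 = 0.0269189
Normaliser: 6.25462e-05 + 0.00322052 + 0.00987739 + 0.0269189 = 0.0400794
Responsibility of State III: 0.00987739 / 0.0400794 ≈ 0.246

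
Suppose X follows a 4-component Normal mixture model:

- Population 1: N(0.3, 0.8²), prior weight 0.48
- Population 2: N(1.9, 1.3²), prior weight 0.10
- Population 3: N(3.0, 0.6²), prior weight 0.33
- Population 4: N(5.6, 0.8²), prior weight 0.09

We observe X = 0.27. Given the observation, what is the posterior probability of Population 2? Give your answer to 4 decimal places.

P(component k | x) = π_k·f_k(x) / marginal(x), where marginal(x) = Σ_j π_j·f_j(x).
Normal densities:
  f_1 = 0.498327
  f_2 = 0.139824
  f_3 = 2.12456e-05
  f_4 = 1.14523e-10
Weight by the priors:
  π_1·f_1 = 0.48 × 0.498327 = 0.239197
  π_2·f_2 = 0.10 × 0.139824 = 0.0139824
  π_3·f_3 = 0.33 × 2.12456e-05 = 7.01103e-06
  π_4·f_4 = 0.09 × 1.14523e-10 = 1.0307e-11
Marginal: 0.239197 + 0.0139824 + 7.01103e-06 + 1.0307e-11 = 0.253187
So the posterior for Population 2 is 0.0139824 / 0.253187 ≈ 0.0552.

0.0552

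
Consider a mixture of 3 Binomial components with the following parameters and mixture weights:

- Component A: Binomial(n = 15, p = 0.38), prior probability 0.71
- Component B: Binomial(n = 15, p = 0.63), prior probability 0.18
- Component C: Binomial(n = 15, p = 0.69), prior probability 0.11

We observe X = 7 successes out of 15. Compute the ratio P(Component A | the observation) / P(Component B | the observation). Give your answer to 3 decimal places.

Posterior odds = (w_i f_i(x)) / (w_j f_j(x)); the normalising sum cancels.
Evaluate each component's likelihood at the observed value:
  L_A = C(15,7)·0.38^7·0.62^8 = 6435·0.00114416·0.021834 = 0.160756
  L_B = C(15,7)·0.63^7·0.37^8 = 6435·0.0393898·0.000351248 = 0.089032
  L_C = C(15,7)·0.69^7·0.31^8 = 6435·0.0744635·8.52891e-05 = 0.0408682
Odds = (0.71/0.18) × (0.160756/0.089032) = 3.94444 × 1.8056 ≈ 7.122

7.122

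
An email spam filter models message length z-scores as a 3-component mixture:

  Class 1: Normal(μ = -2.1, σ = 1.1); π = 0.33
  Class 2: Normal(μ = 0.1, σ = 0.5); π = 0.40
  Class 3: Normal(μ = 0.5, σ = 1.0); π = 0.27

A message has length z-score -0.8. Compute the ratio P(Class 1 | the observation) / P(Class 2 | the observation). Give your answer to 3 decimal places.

Posterior odds = (π_i f_i(x)) / (π_j f_j(x)); the normalising sum cancels.
Evaluate each component's likelihood at the observed value:
  L_1 = (1/(1.1·√(2π)))·exp(−(-0.8−-2.1)²/(2·1.1²)) = 0.362675·exp(-0.69835) = 0.180397
  L_2 = (1/(0.5·√(2π)))·exp(−(-0.8−0.1)²/(2·0.5²)) = 0.797885·exp(-1.62000) = 0.1579
  L_3 = (1/(1.0·√(2π)))·exp(−(-0.8−0.5)²/(2·1.0²)) = 0.398942·exp(-0.84500) = 0.171369
Posterior odds = (π_1·L_1) / (π_2·L_2) = (0.33·0.180397) / (0.40·0.1579) = 0.059531 / 0.0631601 ≈ 0.943

0.943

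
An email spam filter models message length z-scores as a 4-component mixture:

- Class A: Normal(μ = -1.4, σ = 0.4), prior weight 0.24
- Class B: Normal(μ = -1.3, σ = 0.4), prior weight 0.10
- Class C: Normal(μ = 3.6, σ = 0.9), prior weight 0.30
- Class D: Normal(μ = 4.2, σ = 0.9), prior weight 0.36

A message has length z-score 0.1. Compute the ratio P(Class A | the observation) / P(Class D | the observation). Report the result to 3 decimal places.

The posterior odds equal the prior odds times the likelihood ratio: (w_i/w_j)·(f_i(x)/f_j(x)).
Normal densities:
  p_A = 0.000881489
  p_B = 0.00218171
  p_C = 0.000230489
  p_D = 1.38099e-05
Posterior odds = (w_A·p_A) / (w_D·p_D) = (0.24·0.000881489) / (0.36·1.38099e-05) = 0.000211557 / 4.97158e-06 ≈ 42.553

42.553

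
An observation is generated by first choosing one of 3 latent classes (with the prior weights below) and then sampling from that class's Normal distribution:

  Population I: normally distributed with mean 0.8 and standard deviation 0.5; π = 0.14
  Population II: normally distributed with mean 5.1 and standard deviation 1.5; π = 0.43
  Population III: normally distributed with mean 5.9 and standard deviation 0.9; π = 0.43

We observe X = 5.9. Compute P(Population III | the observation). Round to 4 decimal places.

Apply Bayes' rule: the posterior for each component is proportional to its prior times its likelihood at x.
Component likelihoods at x = 5.9:
  L_I = 2.04146e-23
  L_II = 0.230703
  L_III = 0.443269
Multiply by the mixture weights:
  π_I·L_I = 0.14 × 2.04146e-23 = 2.85805e-24
  π_II·L_II = 0.43 × 0.230703 = 0.0992021
  π_III·L_III = 0.43 × 0.443269 = 0.190606
Marginal: 2.85805e-24 + 0.0992021 + 0.190606 = 0.289808
P(Population III | the observation) ≈ 0.6577

0.6577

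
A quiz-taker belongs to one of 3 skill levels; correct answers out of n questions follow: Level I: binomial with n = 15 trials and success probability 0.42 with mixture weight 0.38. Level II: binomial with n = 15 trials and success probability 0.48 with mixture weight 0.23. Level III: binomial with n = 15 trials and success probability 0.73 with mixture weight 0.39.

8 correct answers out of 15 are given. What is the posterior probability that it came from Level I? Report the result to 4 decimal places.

By Bayes' theorem, P(k | x) = w_k f_k(x) / Σ_j w_j f_j(x).
Component likelihoods at x = 8 correct answers out of 15:
  L_I = 0.137575
  L_II = 0.186424
  L_III = 0.0542847
Prior × likelihood for each component:
  w_I·L_I = 0.38 × 0.137575 = 0.0522784
  w_II·L_II = 0.23 × 0.186424 = 0.0428775
  w_III·L_III = 0.39 × 0.0542847 = 0.021171
Marginal: 0.0522784 + 0.0428775 + 0.021171 = 0.116327
Responsibility of Level I: 0.0522784 / 0.116327 ≈ 0.4494

0.4494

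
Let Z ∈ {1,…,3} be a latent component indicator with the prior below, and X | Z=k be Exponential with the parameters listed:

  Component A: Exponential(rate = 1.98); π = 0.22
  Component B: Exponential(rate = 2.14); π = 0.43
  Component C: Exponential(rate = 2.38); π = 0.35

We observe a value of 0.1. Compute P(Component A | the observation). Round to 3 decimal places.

P(component k | x) = π_k·f_k(x) / marginal(x), where marginal(x) = Σ_j π_j·f_j(x).
Evaluate each component's likelihood at the observed value:
  p_A = 1.62433
  p_B = 1.72773
  p_C = 1.87592
Multiply by the mixture weights:
  π_A·p_A = 0.22 × 1.62433 = 0.357353
  π_B·p_B = 0.43 × 1.72773 = 0.742922
  π_C·p_C = 0.35 × 1.87592 = 0.656573
Sum: 0.357353 + 0.742922 + 0.656573 = 1.75685
P(Component A | data) ≈ 0.203

0.203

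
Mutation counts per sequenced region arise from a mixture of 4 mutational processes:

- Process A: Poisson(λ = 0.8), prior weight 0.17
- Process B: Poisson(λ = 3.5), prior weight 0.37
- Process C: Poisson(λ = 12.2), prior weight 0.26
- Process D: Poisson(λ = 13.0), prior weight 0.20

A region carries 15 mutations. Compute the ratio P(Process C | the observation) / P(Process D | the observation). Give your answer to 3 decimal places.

1.116

The posterior odds equal the prior odds times the likelihood ratio: (π_i/π_j)·(f_i(x)/f_j(x)).
Evaluate each component's likelihood at the observed value:
  p_A = e^(−0.8)·0.8^15/15! = 1.20897e-14
  p_B = e^(−3.5)·3.5^15/15! = 3.34573e-06
  p_C = e^(−12.2)·12.2^15/15! = 0.075946
  p_D = e^(−13.0)·13.0^15/15! = 0.0884754
0.019746 / 0.0176951 ≈ 1.116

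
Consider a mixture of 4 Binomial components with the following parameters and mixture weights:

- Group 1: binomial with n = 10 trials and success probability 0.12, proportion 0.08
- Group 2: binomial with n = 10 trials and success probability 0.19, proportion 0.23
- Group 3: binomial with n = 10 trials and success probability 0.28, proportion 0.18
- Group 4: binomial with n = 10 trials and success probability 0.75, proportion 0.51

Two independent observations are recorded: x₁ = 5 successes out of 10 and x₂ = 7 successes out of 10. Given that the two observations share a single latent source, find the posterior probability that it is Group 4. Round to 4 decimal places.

0.9875

Apply Bayes' rule: the posterior for each component is proportional to its prior times its likelihood at x.
Since both observations come from the same component, the likelihood for component k is f_k(x₁)·f_k(x₂).
  p_1 = [C(10,5)·0.12^5·0.88^5 = 252·2.48832e-05·0.527732 = 0.00330918] × [2.9302e-05] = 9.69657e-08
  p_2 = [C(10,5)·0.19^5·0.81^5 = 252·0.00024761·0.348678 = 0.0217567] × [0.000570048] = 1.24024e-05
  p_3 = [C(10,5)·0.28^5·0.72^5 = 252·0.00172104·0.193492 = 0.0839176] × [0.00604345] = 0.000507152
  p_4 = [C(10,5)·0.75^5·0.25^5 = 252·0.237305·0.000976562 = 0.0583992] × [0.250282] = 0.0146163
Multiply by the mixture weights:
  P(Z=1)·p_1 = 0.08 × 9.69657e-08 = 7.75726e-09
  P(Z=2)·p_2 = 0.23 × 1.24024e-05 = 2.85255e-06
  P(Z=3)·p_3 = 0.18 × 0.000507152 = 9.12874e-05
  P(Z=4)·p_4 = 0.51 × 0.0146163 = 0.00745431
Marginal: 7.75726e-09 + 2.85255e-06 + 9.12874e-05 + 0.00745431 = 0.00754845
P(Group 4 | x₁, x₂) = 0.00745431 / 0.00754845 ≈ 0.9875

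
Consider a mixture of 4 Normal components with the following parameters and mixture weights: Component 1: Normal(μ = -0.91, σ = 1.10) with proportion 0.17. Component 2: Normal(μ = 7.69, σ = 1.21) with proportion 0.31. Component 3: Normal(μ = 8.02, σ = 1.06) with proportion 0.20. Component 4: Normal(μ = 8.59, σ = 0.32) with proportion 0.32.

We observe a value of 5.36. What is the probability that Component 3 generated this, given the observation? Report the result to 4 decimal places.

By Bayes' theorem, P(k | x) = P(Z=k) f_k(x) / Σ_j P(Z=j) f_j(x).
Evaluate each component's likelihood at the observed value:
  f_1 = 3.1945e-08
  f_2 = 0.0516345
  f_3 = 0.01615
  f_4 = 9.37511e-23
Weight by the priors:
  P(Z=1)·f_1 = 0.17 × 3.1945e-08 = 5.43066e-09
  P(Z=2)·f_2 = 0.31 × 0.0516345 = 0.0160067
  P(Z=3)·f_3 = 0.20 × 0.01615 = 0.00322999
  P(Z=4)·f_4 = 0.32 × 9.37511e-23 = 3.00004e-23
Evidence: 5.43066e-09 + 0.0160067 + 0.00322999 + 3.00004e-23 = 0.0192367
P(Component 3 | 5.36) ≈ 0.1679

0.1679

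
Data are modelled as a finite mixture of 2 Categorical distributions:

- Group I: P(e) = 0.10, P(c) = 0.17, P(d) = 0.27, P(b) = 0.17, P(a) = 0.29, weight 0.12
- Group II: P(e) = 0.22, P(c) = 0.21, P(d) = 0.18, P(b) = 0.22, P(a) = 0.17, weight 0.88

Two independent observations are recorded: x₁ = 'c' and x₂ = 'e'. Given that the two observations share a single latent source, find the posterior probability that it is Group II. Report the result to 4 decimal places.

0.9522

Posterior ∝ prior × likelihood, so P(k | x) ∝ P(Z=k) f_k(x); normalise over all components.
Since both observations come from the same component, the likelihood for component k is f_k(x₁)·f_k(x₂).
  p_I = [0.17] × [0.1] = 0.017
  p_II = [0.21] × [0.22] = 0.0462
Weight by the priors:
  P(Z=I)·p_I = 0.12 × 0.017 = 0.00204
  P(Z=II)·p_II = 0.88 × 0.0462 = 0.040656
Denominator: 0.00204 + 0.040656 = 0.042696
Responsibility of Group II: 0.040656 / 0.042696 ≈ 0.9522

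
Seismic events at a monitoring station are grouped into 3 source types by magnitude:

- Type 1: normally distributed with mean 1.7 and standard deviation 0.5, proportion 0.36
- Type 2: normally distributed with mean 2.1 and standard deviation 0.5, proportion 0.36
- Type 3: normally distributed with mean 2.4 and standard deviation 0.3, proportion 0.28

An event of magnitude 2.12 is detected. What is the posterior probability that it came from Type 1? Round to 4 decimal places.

By Bayes' theorem, P(k | x) = w_k f_k(x) / Σ_j w_j f_j(x).
Component likelihoods at x = 2.12:
  p_1 = (1/(0.5·√(2π)))·exp(−(2.12−1.7)²/(2·0.5²)) = 0.797885·exp(-0.35280) = 0.560688
  p_2 = (1/(0.5·√(2π)))·exp(−(2.12−2.1)²/(2·0.5²)) = 0.797885·exp(-0.00080) = 0.797247
  p_3 = (1/(0.3·√(2π)))·exp(−(2.12−2.4)²/(2·0.3²)) = 1.329808·exp(-0.43556) = 0.860259
Prior × likelihood for each component:
  w_1·p_1 = 0.36 × 0.560688 = 0.201848
  w_2·p_2 = 0.36 × 0.797247 = 0.287009
  w_3·p_3 = 0.28 × 0.860259 = 0.240873
Evidence: 0.201848 + 0.287009 + 0.240873 = 0.729729
P(Type 1 | 2.12) = 0.201848 / 0.729729 ≈ 0.2766

0.2766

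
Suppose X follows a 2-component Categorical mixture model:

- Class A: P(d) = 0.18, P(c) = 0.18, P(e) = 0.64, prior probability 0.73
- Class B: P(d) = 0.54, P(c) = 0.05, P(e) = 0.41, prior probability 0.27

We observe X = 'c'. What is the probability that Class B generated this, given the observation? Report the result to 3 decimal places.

Apply Bayes' rule: the posterior for each component is proportional to its prior times its likelihood at x.
Component likelihoods at x = 'c':
  p_A = 0.18
  p_B = 0.05
Unnormalised posteriors:
  w_A·p_A = 0.73 × 0.18 = 0.1314
  w_B·p_B = 0.27 × 0.05 = 0.0135
Denominator: 0.1314 + 0.0135 = 0.1449
P(Class B | x) = 0.0135 / 0.1449 ≈ 0.093

0.093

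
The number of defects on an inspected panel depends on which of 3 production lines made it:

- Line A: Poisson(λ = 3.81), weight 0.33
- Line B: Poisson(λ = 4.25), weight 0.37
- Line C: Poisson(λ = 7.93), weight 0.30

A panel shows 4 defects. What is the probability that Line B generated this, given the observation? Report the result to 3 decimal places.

0.467

By Bayes' theorem, P(k | x) = w_k f_k(x) / Σ_j w_j f_j(x).
Evaluate each component's likelihood at the observed value:
  f_A = e^(−3.81)·3.81^4/4! = 0.194458
  f_B = e^(−4.25)·4.25^4/4! = 0.193907
  f_C = e^(−7.93)·7.93^4/4! = 0.0592825
Prior × likelihood for each component:
  w_A·f_A = 0.33 × 0.194458 = 0.0641713
  w_B·f_B = 0.37 × 0.193907 = 0.0717455
  w_C·f_C = 0.30 × 0.0592825 = 0.0177847
Evidence: 0.0641713 + 0.0717455 + 0.0177847 = 0.153702
So the posterior for Line B is 0.0717455 / 0.153702 ≈ 0.467.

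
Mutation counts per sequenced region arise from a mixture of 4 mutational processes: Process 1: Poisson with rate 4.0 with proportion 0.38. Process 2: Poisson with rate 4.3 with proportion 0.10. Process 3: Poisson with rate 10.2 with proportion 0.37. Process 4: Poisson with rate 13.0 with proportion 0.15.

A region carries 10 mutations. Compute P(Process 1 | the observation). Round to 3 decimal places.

P(component k | x) = π_k·f_k(x) / marginal(x), where marginal(x) = Σ_j π_j·f_j(x).
Component likelihoods at x = 10 mutations:
  f_1 = e^(−4.0)·4.0^10/10! = 0.00529248
  f_2 = e^(−4.3)·4.3^10/10! = 0.00808082
  f_3 = e^(−10.2)·10.2^10/10! = 0.124863
  f_4 = e^(−13.0)·13.0^10/10! = 0.0858702
Prior × likelihood for each component:
  π_1·f_1 = 0.38 × 0.00529248 = 0.00201114
  π_2·f_2 = 0.10 × 0.00808082 = 0.000808082
  π_3·f_3 = 0.37 × 0.124863 = 0.0461994
  π_4·f_4 = 0.15 × 0.0858702 = 0.0128805
Sum: 0.00201114 + 0.000808082 + 0.0461994 + 0.0128805 = 0.0618992
Responsibility of Process 1: 0.00201114 / 0.0618992 ≈ 0.032

0.032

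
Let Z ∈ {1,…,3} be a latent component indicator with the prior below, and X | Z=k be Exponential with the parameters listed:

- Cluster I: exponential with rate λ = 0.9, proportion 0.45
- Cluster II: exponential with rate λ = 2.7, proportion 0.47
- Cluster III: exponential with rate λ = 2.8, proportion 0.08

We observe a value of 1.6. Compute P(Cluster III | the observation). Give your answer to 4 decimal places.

0.0220

P(component k | x) = π_k·f_k(x) / marginal(x), where marginal(x) = Σ_j π_j·f_j(x).
Evaluate each component's likelihood at the observed value:
  f_I = 0.213235
  f_II = 0.0359097
  f_III = 0.0317336
Weight by the priors:
  π_I·f_I = 0.45 × 0.213235 = 0.0959557
  π_II·f_II = 0.47 × 0.0359097 = 0.0168776
  π_III·f_III = 0.08 × 0.0317336 = 0.00253868
Sum: 0.0959557 + 0.0168776 + 0.00253868 = 0.115372
Responsibility of Cluster III: 0.00253868 / 0.115372 ≈ 0.0220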